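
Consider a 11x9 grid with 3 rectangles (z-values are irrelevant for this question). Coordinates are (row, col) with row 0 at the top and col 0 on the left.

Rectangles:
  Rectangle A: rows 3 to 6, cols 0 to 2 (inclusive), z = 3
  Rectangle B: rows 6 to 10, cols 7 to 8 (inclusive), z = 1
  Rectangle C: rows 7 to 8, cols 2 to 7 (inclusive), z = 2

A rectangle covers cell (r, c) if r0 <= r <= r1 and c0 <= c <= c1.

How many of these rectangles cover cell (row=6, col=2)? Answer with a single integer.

Answer: 1

Derivation:
Check cell (6,2):
  A: rows 3-6 cols 0-2 -> covers
  B: rows 6-10 cols 7-8 -> outside (col miss)
  C: rows 7-8 cols 2-7 -> outside (row miss)
Count covering = 1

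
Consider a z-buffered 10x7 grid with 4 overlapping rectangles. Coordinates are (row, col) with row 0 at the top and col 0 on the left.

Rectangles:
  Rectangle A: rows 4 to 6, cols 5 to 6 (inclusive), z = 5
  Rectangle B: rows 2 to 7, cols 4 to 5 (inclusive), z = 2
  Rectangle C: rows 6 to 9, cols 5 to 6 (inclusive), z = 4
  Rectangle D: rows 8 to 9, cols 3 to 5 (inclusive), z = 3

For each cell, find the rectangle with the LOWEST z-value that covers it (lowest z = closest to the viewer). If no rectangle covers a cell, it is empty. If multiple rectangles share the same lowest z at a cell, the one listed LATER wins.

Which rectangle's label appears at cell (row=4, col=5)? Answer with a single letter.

Check cell (4,5):
  A: rows 4-6 cols 5-6 z=5 -> covers; best now A (z=5)
  B: rows 2-7 cols 4-5 z=2 -> covers; best now B (z=2)
  C: rows 6-9 cols 5-6 -> outside (row miss)
  D: rows 8-9 cols 3-5 -> outside (row miss)
Winner: B at z=2

Answer: B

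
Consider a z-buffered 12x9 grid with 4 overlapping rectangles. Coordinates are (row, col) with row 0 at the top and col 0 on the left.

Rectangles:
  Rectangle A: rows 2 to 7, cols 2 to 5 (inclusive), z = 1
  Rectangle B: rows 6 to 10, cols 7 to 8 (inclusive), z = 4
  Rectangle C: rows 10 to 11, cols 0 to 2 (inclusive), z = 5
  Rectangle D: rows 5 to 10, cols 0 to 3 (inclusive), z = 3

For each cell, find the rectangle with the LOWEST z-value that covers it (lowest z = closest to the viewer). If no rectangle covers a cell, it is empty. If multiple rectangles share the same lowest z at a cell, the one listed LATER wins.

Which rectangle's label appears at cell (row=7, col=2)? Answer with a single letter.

Check cell (7,2):
  A: rows 2-7 cols 2-5 z=1 -> covers; best now A (z=1)
  B: rows 6-10 cols 7-8 -> outside (col miss)
  C: rows 10-11 cols 0-2 -> outside (row miss)
  D: rows 5-10 cols 0-3 z=3 -> covers; best now A (z=1)
Winner: A at z=1

Answer: A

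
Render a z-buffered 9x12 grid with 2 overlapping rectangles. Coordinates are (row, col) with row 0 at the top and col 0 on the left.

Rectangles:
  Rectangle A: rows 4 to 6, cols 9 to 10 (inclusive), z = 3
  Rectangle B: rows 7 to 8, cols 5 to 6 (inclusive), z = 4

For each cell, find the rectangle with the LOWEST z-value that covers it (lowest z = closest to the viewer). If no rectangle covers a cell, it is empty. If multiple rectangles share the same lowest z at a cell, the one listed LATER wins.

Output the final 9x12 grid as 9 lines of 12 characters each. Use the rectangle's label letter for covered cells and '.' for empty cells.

............
............
............
............
.........AA.
.........AA.
.........AA.
.....BB.....
.....BB.....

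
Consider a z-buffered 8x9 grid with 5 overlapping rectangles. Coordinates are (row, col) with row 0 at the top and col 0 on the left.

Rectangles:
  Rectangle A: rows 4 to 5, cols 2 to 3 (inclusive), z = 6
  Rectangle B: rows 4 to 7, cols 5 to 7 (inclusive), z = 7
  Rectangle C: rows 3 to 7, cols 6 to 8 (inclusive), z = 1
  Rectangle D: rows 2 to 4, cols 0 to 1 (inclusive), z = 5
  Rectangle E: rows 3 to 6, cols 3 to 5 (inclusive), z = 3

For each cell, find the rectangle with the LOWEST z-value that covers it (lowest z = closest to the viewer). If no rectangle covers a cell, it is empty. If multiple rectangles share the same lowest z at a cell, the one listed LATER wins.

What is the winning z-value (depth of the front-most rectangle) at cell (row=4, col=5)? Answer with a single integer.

Answer: 3

Derivation:
Check cell (4,5):
  A: rows 4-5 cols 2-3 -> outside (col miss)
  B: rows 4-7 cols 5-7 z=7 -> covers; best now B (z=7)
  C: rows 3-7 cols 6-8 -> outside (col miss)
  D: rows 2-4 cols 0-1 -> outside (col miss)
  E: rows 3-6 cols 3-5 z=3 -> covers; best now E (z=3)
Winner: E at z=3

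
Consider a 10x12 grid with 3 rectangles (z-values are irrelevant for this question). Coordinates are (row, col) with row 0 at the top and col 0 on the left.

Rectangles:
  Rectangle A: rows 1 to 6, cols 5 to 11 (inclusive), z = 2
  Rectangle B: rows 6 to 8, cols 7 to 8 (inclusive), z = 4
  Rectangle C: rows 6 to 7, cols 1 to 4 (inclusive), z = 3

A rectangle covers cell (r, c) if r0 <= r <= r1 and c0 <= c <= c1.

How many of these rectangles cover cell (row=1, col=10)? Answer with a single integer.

Answer: 1

Derivation:
Check cell (1,10):
  A: rows 1-6 cols 5-11 -> covers
  B: rows 6-8 cols 7-8 -> outside (row miss)
  C: rows 6-7 cols 1-4 -> outside (row miss)
Count covering = 1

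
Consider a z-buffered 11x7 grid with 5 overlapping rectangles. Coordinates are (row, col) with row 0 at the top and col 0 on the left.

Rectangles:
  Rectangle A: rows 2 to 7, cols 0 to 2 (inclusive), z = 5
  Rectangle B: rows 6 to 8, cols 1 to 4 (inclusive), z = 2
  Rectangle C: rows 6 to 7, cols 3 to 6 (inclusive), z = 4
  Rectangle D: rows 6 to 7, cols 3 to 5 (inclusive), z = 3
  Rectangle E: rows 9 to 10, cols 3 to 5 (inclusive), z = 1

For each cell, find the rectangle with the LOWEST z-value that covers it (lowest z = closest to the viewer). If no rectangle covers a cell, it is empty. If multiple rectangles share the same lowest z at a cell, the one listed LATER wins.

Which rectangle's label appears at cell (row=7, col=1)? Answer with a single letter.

Check cell (7,1):
  A: rows 2-7 cols 0-2 z=5 -> covers; best now A (z=5)
  B: rows 6-8 cols 1-4 z=2 -> covers; best now B (z=2)
  C: rows 6-7 cols 3-6 -> outside (col miss)
  D: rows 6-7 cols 3-5 -> outside (col miss)
  E: rows 9-10 cols 3-5 -> outside (row miss)
Winner: B at z=2

Answer: B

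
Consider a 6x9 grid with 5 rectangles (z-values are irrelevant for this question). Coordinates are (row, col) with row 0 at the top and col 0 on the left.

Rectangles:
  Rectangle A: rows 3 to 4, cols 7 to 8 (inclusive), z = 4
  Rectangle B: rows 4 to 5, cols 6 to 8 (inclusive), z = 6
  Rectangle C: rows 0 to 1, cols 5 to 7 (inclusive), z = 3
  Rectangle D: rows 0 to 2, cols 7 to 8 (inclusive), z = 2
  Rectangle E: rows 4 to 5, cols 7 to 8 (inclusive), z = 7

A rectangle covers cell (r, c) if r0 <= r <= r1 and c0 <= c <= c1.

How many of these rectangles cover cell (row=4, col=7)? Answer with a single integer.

Answer: 3

Derivation:
Check cell (4,7):
  A: rows 3-4 cols 7-8 -> covers
  B: rows 4-5 cols 6-8 -> covers
  C: rows 0-1 cols 5-7 -> outside (row miss)
  D: rows 0-2 cols 7-8 -> outside (row miss)
  E: rows 4-5 cols 7-8 -> covers
Count covering = 3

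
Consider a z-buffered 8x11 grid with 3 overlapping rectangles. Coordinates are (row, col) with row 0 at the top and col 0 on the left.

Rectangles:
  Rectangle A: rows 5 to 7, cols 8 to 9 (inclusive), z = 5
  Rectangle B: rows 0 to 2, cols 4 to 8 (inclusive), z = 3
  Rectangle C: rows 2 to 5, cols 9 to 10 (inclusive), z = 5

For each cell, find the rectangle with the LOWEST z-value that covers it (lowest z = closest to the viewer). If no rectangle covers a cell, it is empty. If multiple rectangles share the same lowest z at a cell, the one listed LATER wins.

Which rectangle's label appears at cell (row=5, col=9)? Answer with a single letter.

Check cell (5,9):
  A: rows 5-7 cols 8-9 z=5 -> covers; best now A (z=5)
  B: rows 0-2 cols 4-8 -> outside (row miss)
  C: rows 2-5 cols 9-10 z=5 -> covers; best now C (z=5)
Winner: C at z=5

Answer: C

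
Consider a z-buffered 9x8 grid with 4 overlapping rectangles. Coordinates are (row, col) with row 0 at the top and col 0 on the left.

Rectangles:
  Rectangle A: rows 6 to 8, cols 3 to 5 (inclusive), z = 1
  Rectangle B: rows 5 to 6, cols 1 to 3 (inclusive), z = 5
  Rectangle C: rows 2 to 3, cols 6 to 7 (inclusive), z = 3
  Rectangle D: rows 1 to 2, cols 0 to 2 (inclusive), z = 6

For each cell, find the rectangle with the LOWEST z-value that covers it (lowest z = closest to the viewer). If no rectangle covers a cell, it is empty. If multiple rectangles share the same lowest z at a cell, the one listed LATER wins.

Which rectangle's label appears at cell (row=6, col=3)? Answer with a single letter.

Answer: A

Derivation:
Check cell (6,3):
  A: rows 6-8 cols 3-5 z=1 -> covers; best now A (z=1)
  B: rows 5-6 cols 1-3 z=5 -> covers; best now A (z=1)
  C: rows 2-3 cols 6-7 -> outside (row miss)
  D: rows 1-2 cols 0-2 -> outside (row miss)
Winner: A at z=1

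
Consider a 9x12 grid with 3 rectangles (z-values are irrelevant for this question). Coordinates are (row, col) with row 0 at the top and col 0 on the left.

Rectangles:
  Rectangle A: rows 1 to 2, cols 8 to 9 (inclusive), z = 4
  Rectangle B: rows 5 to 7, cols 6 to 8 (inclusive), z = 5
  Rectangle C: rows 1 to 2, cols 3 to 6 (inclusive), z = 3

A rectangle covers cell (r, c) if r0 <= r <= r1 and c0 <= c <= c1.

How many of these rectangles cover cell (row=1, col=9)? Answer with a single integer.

Check cell (1,9):
  A: rows 1-2 cols 8-9 -> covers
  B: rows 5-7 cols 6-8 -> outside (row miss)
  C: rows 1-2 cols 3-6 -> outside (col miss)
Count covering = 1

Answer: 1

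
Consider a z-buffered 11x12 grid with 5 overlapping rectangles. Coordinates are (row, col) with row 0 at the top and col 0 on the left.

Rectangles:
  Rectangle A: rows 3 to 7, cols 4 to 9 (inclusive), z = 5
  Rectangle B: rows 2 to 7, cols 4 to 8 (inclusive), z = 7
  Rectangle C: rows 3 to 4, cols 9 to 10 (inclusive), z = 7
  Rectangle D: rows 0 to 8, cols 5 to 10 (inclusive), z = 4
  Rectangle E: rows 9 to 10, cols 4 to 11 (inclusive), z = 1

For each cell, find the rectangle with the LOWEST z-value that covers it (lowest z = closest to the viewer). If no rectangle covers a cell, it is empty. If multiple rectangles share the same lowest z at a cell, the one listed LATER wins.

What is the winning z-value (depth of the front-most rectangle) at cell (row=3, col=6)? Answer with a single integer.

Answer: 4

Derivation:
Check cell (3,6):
  A: rows 3-7 cols 4-9 z=5 -> covers; best now A (z=5)
  B: rows 2-7 cols 4-8 z=7 -> covers; best now A (z=5)
  C: rows 3-4 cols 9-10 -> outside (col miss)
  D: rows 0-8 cols 5-10 z=4 -> covers; best now D (z=4)
  E: rows 9-10 cols 4-11 -> outside (row miss)
Winner: D at z=4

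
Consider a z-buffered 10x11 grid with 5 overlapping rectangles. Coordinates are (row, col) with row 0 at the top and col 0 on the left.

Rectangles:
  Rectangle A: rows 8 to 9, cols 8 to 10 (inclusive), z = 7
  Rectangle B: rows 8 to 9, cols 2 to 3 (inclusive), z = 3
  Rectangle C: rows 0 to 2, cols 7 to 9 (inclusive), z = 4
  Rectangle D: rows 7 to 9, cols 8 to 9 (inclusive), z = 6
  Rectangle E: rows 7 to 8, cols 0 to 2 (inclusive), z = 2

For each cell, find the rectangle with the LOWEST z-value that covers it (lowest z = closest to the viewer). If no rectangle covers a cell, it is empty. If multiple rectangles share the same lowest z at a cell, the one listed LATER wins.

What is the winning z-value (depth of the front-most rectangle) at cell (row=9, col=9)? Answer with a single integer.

Answer: 6

Derivation:
Check cell (9,9):
  A: rows 8-9 cols 8-10 z=7 -> covers; best now A (z=7)
  B: rows 8-9 cols 2-3 -> outside (col miss)
  C: rows 0-2 cols 7-9 -> outside (row miss)
  D: rows 7-9 cols 8-9 z=6 -> covers; best now D (z=6)
  E: rows 7-8 cols 0-2 -> outside (row miss)
Winner: D at z=6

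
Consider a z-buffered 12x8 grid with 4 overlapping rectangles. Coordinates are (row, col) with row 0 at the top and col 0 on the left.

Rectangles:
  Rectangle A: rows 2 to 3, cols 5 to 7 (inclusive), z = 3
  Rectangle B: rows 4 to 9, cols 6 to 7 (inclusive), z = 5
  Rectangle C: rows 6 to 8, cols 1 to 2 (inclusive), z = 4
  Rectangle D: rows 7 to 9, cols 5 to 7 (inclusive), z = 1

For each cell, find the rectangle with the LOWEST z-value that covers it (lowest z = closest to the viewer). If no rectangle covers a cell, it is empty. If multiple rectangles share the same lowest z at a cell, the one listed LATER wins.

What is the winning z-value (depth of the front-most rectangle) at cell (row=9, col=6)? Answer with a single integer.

Answer: 1

Derivation:
Check cell (9,6):
  A: rows 2-3 cols 5-7 -> outside (row miss)
  B: rows 4-9 cols 6-7 z=5 -> covers; best now B (z=5)
  C: rows 6-8 cols 1-2 -> outside (row miss)
  D: rows 7-9 cols 5-7 z=1 -> covers; best now D (z=1)
Winner: D at z=1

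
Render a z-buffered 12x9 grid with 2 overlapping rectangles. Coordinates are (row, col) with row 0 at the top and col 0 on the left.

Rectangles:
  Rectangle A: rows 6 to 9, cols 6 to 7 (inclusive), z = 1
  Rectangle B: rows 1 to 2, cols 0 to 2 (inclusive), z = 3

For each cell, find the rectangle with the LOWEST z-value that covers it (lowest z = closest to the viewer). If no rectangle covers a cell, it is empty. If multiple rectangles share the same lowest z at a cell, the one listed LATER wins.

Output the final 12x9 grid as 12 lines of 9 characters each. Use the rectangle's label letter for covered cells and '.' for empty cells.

.........
BBB......
BBB......
.........
.........
.........
......AA.
......AA.
......AA.
......AA.
.........
.........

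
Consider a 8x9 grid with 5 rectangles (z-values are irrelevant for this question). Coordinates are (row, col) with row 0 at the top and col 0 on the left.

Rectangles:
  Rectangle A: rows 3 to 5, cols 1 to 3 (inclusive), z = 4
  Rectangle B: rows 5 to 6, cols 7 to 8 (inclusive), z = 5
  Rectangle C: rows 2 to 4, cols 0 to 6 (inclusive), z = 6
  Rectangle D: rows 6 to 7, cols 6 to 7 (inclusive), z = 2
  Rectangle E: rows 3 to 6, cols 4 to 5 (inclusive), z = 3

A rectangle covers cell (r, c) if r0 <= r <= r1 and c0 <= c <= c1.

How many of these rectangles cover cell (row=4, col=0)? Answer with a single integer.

Answer: 1

Derivation:
Check cell (4,0):
  A: rows 3-5 cols 1-3 -> outside (col miss)
  B: rows 5-6 cols 7-8 -> outside (row miss)
  C: rows 2-4 cols 0-6 -> covers
  D: rows 6-7 cols 6-7 -> outside (row miss)
  E: rows 3-6 cols 4-5 -> outside (col miss)
Count covering = 1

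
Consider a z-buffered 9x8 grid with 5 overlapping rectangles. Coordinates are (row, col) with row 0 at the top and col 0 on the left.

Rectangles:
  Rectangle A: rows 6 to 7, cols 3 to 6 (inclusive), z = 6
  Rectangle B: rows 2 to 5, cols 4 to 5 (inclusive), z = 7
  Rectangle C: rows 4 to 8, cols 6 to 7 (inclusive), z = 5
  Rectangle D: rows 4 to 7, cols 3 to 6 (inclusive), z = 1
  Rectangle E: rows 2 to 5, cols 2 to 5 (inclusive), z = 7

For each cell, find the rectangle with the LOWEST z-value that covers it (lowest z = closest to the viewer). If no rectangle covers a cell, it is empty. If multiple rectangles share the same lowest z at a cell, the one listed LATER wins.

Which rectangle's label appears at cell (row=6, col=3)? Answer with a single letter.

Answer: D

Derivation:
Check cell (6,3):
  A: rows 6-7 cols 3-6 z=6 -> covers; best now A (z=6)
  B: rows 2-5 cols 4-5 -> outside (row miss)
  C: rows 4-8 cols 6-7 -> outside (col miss)
  D: rows 4-7 cols 3-6 z=1 -> covers; best now D (z=1)
  E: rows 2-5 cols 2-5 -> outside (row miss)
Winner: D at z=1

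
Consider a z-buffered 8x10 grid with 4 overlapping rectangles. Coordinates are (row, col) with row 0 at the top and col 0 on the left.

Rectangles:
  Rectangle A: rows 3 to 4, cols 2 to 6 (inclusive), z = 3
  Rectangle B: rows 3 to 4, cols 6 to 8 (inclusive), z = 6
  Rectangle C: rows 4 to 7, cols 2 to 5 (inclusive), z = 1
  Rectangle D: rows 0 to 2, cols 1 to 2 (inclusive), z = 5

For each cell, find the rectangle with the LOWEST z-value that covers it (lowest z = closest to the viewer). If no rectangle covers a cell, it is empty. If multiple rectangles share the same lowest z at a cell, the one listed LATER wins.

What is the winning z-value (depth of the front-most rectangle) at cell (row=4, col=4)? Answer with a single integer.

Answer: 1

Derivation:
Check cell (4,4):
  A: rows 3-4 cols 2-6 z=3 -> covers; best now A (z=3)
  B: rows 3-4 cols 6-8 -> outside (col miss)
  C: rows 4-7 cols 2-5 z=1 -> covers; best now C (z=1)
  D: rows 0-2 cols 1-2 -> outside (row miss)
Winner: C at z=1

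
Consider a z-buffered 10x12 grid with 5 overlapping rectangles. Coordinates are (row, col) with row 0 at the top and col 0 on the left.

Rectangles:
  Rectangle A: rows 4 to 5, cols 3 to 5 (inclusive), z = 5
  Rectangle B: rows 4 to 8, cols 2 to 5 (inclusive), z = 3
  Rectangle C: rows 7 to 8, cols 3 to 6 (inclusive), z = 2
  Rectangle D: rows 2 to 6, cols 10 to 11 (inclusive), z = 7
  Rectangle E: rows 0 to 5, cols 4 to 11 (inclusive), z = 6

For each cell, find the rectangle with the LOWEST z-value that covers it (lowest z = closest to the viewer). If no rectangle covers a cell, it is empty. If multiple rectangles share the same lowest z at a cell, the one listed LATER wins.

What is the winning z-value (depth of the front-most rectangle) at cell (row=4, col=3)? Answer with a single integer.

Answer: 3

Derivation:
Check cell (4,3):
  A: rows 4-5 cols 3-5 z=5 -> covers; best now A (z=5)
  B: rows 4-8 cols 2-5 z=3 -> covers; best now B (z=3)
  C: rows 7-8 cols 3-6 -> outside (row miss)
  D: rows 2-6 cols 10-11 -> outside (col miss)
  E: rows 0-5 cols 4-11 -> outside (col miss)
Winner: B at z=3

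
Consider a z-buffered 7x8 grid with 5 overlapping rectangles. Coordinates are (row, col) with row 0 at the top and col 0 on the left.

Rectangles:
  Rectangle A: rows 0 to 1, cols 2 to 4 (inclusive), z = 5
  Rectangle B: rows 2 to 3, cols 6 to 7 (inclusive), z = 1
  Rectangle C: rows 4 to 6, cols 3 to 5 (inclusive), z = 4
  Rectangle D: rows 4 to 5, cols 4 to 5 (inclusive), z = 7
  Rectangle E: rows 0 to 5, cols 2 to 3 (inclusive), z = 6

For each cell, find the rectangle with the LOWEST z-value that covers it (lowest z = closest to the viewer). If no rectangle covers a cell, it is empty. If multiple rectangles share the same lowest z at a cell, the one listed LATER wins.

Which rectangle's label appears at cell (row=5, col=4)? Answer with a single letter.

Check cell (5,4):
  A: rows 0-1 cols 2-4 -> outside (row miss)
  B: rows 2-3 cols 6-7 -> outside (row miss)
  C: rows 4-6 cols 3-5 z=4 -> covers; best now C (z=4)
  D: rows 4-5 cols 4-5 z=7 -> covers; best now C (z=4)
  E: rows 0-5 cols 2-3 -> outside (col miss)
Winner: C at z=4

Answer: C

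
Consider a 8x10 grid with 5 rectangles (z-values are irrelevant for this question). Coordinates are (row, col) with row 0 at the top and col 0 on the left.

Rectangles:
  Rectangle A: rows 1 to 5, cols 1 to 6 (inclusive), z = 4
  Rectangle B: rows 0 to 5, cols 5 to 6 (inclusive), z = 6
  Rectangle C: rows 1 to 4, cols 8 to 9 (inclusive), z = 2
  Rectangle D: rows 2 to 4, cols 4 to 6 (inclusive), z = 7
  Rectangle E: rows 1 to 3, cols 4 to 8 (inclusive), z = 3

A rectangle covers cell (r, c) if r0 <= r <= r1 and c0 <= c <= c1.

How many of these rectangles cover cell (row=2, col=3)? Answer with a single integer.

Check cell (2,3):
  A: rows 1-5 cols 1-6 -> covers
  B: rows 0-5 cols 5-6 -> outside (col miss)
  C: rows 1-4 cols 8-9 -> outside (col miss)
  D: rows 2-4 cols 4-6 -> outside (col miss)
  E: rows 1-3 cols 4-8 -> outside (col miss)
Count covering = 1

Answer: 1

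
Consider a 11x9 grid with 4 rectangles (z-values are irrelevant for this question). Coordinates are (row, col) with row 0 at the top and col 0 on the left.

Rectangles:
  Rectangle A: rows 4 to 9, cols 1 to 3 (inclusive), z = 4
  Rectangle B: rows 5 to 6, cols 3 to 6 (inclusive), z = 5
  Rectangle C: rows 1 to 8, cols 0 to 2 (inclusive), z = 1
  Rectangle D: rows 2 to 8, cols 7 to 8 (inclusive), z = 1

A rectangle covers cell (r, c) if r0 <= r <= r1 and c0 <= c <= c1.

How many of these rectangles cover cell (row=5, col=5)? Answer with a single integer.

Check cell (5,5):
  A: rows 4-9 cols 1-3 -> outside (col miss)
  B: rows 5-6 cols 3-6 -> covers
  C: rows 1-8 cols 0-2 -> outside (col miss)
  D: rows 2-8 cols 7-8 -> outside (col miss)
Count covering = 1

Answer: 1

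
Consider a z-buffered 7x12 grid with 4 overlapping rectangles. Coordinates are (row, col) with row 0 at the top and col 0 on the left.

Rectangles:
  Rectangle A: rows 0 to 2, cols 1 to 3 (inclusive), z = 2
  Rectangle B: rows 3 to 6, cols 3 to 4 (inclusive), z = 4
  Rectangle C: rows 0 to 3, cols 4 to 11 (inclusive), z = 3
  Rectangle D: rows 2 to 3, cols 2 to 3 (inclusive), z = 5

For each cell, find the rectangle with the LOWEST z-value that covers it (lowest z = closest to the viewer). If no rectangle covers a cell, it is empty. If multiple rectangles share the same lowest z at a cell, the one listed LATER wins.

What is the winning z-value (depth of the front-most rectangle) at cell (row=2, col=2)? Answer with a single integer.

Check cell (2,2):
  A: rows 0-2 cols 1-3 z=2 -> covers; best now A (z=2)
  B: rows 3-6 cols 3-4 -> outside (row miss)
  C: rows 0-3 cols 4-11 -> outside (col miss)
  D: rows 2-3 cols 2-3 z=5 -> covers; best now A (z=2)
Winner: A at z=2

Answer: 2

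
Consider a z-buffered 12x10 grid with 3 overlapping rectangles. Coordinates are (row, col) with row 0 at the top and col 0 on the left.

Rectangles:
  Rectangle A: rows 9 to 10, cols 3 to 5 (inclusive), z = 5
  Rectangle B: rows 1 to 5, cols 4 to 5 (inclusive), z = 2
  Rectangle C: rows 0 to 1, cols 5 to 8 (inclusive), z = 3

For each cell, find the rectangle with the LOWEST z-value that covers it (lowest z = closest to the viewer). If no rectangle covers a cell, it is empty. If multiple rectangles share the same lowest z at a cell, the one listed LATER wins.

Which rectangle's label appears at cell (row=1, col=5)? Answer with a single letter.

Answer: B

Derivation:
Check cell (1,5):
  A: rows 9-10 cols 3-5 -> outside (row miss)
  B: rows 1-5 cols 4-5 z=2 -> covers; best now B (z=2)
  C: rows 0-1 cols 5-8 z=3 -> covers; best now B (z=2)
Winner: B at z=2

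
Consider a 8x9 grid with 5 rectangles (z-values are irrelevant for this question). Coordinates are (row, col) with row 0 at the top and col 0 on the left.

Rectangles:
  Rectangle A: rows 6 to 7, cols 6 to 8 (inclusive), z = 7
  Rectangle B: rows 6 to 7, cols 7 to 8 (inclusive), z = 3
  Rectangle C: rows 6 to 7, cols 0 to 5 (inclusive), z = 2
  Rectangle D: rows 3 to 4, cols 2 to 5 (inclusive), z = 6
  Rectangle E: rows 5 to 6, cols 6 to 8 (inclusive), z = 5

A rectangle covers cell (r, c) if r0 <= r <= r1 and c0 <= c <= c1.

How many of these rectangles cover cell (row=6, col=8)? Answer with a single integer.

Check cell (6,8):
  A: rows 6-7 cols 6-8 -> covers
  B: rows 6-7 cols 7-8 -> covers
  C: rows 6-7 cols 0-5 -> outside (col miss)
  D: rows 3-4 cols 2-5 -> outside (row miss)
  E: rows 5-6 cols 6-8 -> covers
Count covering = 3

Answer: 3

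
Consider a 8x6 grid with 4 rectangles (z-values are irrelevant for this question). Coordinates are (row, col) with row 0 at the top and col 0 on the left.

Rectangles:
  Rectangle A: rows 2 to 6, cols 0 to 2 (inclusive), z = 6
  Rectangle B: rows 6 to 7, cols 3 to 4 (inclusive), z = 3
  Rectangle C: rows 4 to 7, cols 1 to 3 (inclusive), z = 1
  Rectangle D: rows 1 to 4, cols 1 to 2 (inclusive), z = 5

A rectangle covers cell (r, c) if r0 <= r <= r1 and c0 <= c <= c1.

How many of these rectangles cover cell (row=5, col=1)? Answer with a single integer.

Check cell (5,1):
  A: rows 2-6 cols 0-2 -> covers
  B: rows 6-7 cols 3-4 -> outside (row miss)
  C: rows 4-7 cols 1-3 -> covers
  D: rows 1-4 cols 1-2 -> outside (row miss)
Count covering = 2

Answer: 2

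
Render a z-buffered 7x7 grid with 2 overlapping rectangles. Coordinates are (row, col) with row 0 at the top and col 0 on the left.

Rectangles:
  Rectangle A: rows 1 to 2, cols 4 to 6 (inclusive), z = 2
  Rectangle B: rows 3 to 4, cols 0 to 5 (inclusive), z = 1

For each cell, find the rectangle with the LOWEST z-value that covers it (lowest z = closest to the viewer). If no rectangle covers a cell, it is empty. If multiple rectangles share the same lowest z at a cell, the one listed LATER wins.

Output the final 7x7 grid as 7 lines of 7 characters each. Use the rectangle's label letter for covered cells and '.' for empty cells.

.......
....AAA
....AAA
BBBBBB.
BBBBBB.
.......
.......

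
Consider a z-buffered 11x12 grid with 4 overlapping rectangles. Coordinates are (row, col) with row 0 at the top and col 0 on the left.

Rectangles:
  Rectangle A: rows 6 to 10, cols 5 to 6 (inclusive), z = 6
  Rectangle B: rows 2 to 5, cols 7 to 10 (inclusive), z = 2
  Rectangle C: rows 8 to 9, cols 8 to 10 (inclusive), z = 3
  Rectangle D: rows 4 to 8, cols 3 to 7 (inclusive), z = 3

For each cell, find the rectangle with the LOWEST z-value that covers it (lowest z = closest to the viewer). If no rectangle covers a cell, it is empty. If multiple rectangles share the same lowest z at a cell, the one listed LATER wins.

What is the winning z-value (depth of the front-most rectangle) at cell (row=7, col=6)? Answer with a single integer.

Check cell (7,6):
  A: rows 6-10 cols 5-6 z=6 -> covers; best now A (z=6)
  B: rows 2-5 cols 7-10 -> outside (row miss)
  C: rows 8-9 cols 8-10 -> outside (row miss)
  D: rows 4-8 cols 3-7 z=3 -> covers; best now D (z=3)
Winner: D at z=3

Answer: 3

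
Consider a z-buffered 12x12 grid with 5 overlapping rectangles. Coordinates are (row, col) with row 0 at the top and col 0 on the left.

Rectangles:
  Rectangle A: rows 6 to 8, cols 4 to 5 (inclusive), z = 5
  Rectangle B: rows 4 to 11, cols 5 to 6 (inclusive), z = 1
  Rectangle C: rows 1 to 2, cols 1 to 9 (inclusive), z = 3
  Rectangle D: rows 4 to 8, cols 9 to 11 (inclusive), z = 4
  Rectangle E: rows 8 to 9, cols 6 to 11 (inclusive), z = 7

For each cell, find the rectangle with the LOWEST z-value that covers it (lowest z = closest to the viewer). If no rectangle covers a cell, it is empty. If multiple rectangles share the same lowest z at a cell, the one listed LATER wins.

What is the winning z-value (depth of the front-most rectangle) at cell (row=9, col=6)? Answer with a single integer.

Answer: 1

Derivation:
Check cell (9,6):
  A: rows 6-8 cols 4-5 -> outside (row miss)
  B: rows 4-11 cols 5-6 z=1 -> covers; best now B (z=1)
  C: rows 1-2 cols 1-9 -> outside (row miss)
  D: rows 4-8 cols 9-11 -> outside (row miss)
  E: rows 8-9 cols 6-11 z=7 -> covers; best now B (z=1)
Winner: B at z=1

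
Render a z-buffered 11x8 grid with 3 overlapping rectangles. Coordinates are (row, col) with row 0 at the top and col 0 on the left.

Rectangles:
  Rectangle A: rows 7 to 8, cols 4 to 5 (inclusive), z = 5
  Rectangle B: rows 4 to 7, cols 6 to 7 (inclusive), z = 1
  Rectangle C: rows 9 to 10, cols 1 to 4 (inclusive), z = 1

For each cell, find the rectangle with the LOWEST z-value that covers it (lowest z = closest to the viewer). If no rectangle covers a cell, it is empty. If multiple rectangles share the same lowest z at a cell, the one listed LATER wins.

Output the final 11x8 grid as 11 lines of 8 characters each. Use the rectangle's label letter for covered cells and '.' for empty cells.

........
........
........
........
......BB
......BB
......BB
....AABB
....AA..
.CCCC...
.CCCC...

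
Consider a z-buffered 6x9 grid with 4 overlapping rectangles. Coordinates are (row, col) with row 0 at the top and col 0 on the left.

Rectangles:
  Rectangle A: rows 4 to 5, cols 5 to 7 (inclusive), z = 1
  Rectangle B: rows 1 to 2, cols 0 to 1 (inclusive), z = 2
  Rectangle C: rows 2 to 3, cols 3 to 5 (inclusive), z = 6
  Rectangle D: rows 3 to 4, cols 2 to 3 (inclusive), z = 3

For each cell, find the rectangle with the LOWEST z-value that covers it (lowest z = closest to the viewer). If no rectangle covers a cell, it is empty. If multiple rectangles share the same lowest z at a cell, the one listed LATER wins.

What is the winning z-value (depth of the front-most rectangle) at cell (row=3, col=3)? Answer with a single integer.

Check cell (3,3):
  A: rows 4-5 cols 5-7 -> outside (row miss)
  B: rows 1-2 cols 0-1 -> outside (row miss)
  C: rows 2-3 cols 3-5 z=6 -> covers; best now C (z=6)
  D: rows 3-4 cols 2-3 z=3 -> covers; best now D (z=3)
Winner: D at z=3

Answer: 3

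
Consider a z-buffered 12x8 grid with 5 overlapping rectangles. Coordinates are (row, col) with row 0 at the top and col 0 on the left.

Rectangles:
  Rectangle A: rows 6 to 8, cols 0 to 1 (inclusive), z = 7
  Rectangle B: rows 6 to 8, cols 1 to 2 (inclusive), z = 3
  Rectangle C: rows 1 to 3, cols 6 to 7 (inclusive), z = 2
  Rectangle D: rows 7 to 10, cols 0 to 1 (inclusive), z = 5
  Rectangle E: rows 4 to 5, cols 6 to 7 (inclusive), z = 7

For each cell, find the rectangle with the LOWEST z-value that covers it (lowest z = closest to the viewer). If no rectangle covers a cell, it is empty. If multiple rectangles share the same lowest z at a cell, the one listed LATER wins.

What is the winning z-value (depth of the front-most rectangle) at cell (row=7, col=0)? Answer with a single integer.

Check cell (7,0):
  A: rows 6-8 cols 0-1 z=7 -> covers; best now A (z=7)
  B: rows 6-8 cols 1-2 -> outside (col miss)
  C: rows 1-3 cols 6-7 -> outside (row miss)
  D: rows 7-10 cols 0-1 z=5 -> covers; best now D (z=5)
  E: rows 4-5 cols 6-7 -> outside (row miss)
Winner: D at z=5

Answer: 5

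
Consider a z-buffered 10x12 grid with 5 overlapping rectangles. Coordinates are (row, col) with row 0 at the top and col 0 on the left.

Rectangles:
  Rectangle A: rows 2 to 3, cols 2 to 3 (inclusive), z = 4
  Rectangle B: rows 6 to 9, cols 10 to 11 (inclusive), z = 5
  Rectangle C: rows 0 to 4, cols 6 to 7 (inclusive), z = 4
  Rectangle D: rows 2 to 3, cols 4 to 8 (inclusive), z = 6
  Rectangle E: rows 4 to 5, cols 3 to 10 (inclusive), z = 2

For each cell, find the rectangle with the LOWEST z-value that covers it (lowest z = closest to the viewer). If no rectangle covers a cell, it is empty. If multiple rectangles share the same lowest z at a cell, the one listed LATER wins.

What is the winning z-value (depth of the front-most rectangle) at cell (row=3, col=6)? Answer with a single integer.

Check cell (3,6):
  A: rows 2-3 cols 2-3 -> outside (col miss)
  B: rows 6-9 cols 10-11 -> outside (row miss)
  C: rows 0-4 cols 6-7 z=4 -> covers; best now C (z=4)
  D: rows 2-3 cols 4-8 z=6 -> covers; best now C (z=4)
  E: rows 4-5 cols 3-10 -> outside (row miss)
Winner: C at z=4

Answer: 4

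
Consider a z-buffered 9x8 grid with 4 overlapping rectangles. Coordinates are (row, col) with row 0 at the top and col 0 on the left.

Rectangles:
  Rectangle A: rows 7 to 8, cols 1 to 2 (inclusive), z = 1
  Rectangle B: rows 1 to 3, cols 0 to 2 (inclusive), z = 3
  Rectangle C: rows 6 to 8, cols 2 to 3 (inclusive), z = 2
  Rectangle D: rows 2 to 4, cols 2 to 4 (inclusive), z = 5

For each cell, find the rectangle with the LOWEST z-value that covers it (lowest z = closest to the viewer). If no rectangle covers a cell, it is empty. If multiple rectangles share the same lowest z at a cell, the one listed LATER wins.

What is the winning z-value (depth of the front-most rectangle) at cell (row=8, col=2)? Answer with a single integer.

Check cell (8,2):
  A: rows 7-8 cols 1-2 z=1 -> covers; best now A (z=1)
  B: rows 1-3 cols 0-2 -> outside (row miss)
  C: rows 6-8 cols 2-3 z=2 -> covers; best now A (z=1)
  D: rows 2-4 cols 2-4 -> outside (row miss)
Winner: A at z=1

Answer: 1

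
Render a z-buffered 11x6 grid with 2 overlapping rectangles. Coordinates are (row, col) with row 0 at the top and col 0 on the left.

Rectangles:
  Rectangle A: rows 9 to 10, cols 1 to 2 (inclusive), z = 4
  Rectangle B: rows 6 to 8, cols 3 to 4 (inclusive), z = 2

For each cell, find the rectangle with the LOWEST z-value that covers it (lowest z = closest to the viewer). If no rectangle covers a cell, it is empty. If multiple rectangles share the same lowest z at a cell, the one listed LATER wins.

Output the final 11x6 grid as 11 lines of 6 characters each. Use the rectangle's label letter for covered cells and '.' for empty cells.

......
......
......
......
......
......
...BB.
...BB.
...BB.
.AA...
.AA...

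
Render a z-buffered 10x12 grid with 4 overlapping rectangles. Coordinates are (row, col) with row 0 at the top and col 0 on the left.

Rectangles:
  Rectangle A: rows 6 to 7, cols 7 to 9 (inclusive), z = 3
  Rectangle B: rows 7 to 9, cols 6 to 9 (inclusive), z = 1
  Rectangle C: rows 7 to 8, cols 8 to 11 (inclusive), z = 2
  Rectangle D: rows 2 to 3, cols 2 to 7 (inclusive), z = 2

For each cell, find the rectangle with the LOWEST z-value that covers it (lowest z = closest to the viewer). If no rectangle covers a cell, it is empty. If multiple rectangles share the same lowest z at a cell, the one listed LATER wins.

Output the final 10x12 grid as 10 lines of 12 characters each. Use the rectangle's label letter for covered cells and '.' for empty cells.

............
............
..DDDDDD....
..DDDDDD....
............
............
.......AAA..
......BBBBCC
......BBBBCC
......BBBB..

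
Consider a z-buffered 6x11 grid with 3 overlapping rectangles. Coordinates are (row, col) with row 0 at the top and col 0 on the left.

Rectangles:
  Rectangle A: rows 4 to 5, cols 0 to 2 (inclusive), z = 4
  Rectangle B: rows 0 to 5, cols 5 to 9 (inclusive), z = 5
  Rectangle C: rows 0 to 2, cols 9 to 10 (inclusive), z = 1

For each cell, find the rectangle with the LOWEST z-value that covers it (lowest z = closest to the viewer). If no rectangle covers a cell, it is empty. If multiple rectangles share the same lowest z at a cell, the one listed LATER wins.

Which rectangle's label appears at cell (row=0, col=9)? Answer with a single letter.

Answer: C

Derivation:
Check cell (0,9):
  A: rows 4-5 cols 0-2 -> outside (row miss)
  B: rows 0-5 cols 5-9 z=5 -> covers; best now B (z=5)
  C: rows 0-2 cols 9-10 z=1 -> covers; best now C (z=1)
Winner: C at z=1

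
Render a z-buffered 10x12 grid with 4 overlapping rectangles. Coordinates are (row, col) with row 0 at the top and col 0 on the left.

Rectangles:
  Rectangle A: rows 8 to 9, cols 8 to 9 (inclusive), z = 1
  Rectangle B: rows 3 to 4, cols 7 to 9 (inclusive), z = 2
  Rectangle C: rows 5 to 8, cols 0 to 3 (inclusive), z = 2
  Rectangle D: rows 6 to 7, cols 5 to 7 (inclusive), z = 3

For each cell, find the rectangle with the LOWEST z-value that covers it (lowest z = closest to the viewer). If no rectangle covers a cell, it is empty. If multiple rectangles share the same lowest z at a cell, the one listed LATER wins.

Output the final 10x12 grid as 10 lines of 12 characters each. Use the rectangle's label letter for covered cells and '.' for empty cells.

............
............
............
.......BBB..
.......BBB..
CCCC........
CCCC.DDD....
CCCC.DDD....
CCCC....AA..
........AA..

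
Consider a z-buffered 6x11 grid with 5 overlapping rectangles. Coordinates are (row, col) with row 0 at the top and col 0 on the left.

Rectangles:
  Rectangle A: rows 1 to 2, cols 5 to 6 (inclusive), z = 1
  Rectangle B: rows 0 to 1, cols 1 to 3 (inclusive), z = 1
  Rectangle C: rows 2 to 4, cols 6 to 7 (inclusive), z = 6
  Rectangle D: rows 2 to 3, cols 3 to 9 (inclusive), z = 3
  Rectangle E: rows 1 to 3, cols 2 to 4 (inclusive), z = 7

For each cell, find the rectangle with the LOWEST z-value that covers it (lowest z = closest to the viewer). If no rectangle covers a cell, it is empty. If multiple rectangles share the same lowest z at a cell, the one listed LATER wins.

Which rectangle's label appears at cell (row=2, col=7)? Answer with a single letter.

Check cell (2,7):
  A: rows 1-2 cols 5-6 -> outside (col miss)
  B: rows 0-1 cols 1-3 -> outside (row miss)
  C: rows 2-4 cols 6-7 z=6 -> covers; best now C (z=6)
  D: rows 2-3 cols 3-9 z=3 -> covers; best now D (z=3)
  E: rows 1-3 cols 2-4 -> outside (col miss)
Winner: D at z=3

Answer: D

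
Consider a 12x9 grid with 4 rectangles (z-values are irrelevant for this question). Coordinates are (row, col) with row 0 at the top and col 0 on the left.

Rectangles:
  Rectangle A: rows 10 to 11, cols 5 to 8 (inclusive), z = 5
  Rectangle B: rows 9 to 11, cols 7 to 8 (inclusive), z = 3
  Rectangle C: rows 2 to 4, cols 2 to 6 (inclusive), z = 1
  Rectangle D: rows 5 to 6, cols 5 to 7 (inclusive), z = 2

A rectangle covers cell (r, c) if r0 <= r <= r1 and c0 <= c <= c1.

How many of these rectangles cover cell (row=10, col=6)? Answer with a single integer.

Check cell (10,6):
  A: rows 10-11 cols 5-8 -> covers
  B: rows 9-11 cols 7-8 -> outside (col miss)
  C: rows 2-4 cols 2-6 -> outside (row miss)
  D: rows 5-6 cols 5-7 -> outside (row miss)
Count covering = 1

Answer: 1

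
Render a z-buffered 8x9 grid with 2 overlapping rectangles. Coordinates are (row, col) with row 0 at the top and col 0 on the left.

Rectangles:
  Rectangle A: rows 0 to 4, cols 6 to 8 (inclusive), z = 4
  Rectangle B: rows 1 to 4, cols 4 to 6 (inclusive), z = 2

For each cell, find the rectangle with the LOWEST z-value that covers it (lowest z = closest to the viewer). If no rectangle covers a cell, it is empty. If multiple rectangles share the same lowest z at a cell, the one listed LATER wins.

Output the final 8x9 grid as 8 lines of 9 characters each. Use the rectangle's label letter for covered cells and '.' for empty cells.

......AAA
....BBBAA
....BBBAA
....BBBAA
....BBBAA
.........
.........
.........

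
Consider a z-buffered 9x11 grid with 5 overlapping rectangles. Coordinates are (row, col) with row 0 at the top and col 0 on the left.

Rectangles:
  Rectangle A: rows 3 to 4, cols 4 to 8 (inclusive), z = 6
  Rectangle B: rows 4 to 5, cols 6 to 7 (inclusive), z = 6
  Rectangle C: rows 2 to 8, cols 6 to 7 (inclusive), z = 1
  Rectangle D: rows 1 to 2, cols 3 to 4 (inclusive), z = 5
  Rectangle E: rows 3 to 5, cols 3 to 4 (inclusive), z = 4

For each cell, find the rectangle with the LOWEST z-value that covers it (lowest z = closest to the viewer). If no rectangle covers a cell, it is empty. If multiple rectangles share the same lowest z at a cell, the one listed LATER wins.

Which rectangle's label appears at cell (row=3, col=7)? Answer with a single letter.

Check cell (3,7):
  A: rows 3-4 cols 4-8 z=6 -> covers; best now A (z=6)
  B: rows 4-5 cols 6-7 -> outside (row miss)
  C: rows 2-8 cols 6-7 z=1 -> covers; best now C (z=1)
  D: rows 1-2 cols 3-4 -> outside (row miss)
  E: rows 3-5 cols 3-4 -> outside (col miss)
Winner: C at z=1

Answer: C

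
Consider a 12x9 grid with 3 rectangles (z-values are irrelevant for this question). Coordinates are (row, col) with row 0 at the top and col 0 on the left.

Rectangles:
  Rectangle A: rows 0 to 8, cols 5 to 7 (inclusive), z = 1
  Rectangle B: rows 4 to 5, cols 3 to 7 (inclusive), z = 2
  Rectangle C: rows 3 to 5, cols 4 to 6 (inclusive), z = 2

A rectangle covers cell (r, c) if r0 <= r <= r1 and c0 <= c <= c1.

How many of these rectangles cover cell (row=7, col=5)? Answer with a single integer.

Check cell (7,5):
  A: rows 0-8 cols 5-7 -> covers
  B: rows 4-5 cols 3-7 -> outside (row miss)
  C: rows 3-5 cols 4-6 -> outside (row miss)
Count covering = 1

Answer: 1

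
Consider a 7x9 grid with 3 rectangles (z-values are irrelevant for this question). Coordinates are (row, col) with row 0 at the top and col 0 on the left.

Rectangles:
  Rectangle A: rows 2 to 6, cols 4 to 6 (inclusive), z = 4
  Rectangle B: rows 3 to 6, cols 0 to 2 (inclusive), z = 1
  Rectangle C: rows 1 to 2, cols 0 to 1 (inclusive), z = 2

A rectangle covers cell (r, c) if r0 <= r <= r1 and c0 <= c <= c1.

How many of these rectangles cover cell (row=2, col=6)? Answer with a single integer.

Answer: 1

Derivation:
Check cell (2,6):
  A: rows 2-6 cols 4-6 -> covers
  B: rows 3-6 cols 0-2 -> outside (row miss)
  C: rows 1-2 cols 0-1 -> outside (col miss)
Count covering = 1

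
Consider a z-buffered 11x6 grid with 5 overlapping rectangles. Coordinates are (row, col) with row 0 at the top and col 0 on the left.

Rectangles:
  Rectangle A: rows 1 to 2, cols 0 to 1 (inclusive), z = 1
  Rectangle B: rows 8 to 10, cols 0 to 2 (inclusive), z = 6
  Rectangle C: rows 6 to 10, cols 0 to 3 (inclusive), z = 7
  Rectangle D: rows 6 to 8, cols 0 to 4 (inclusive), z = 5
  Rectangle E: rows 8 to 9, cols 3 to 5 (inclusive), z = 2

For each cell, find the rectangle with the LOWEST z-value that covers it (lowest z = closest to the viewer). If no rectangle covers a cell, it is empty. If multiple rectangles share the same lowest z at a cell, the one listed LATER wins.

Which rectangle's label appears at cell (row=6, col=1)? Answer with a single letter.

Answer: D

Derivation:
Check cell (6,1):
  A: rows 1-2 cols 0-1 -> outside (row miss)
  B: rows 8-10 cols 0-2 -> outside (row miss)
  C: rows 6-10 cols 0-3 z=7 -> covers; best now C (z=7)
  D: rows 6-8 cols 0-4 z=5 -> covers; best now D (z=5)
  E: rows 8-9 cols 3-5 -> outside (row miss)
Winner: D at z=5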